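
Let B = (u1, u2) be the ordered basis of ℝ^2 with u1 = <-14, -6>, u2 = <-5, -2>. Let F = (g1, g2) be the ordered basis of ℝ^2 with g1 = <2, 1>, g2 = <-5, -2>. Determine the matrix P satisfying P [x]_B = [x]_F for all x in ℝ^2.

[[-2, 0], [2, 1]]

Column j of P is [uj]_F, since P maps B-coordinates to F-coordinates.
Expressing u1 in F: u1 = -2g1 + 2g2, so column 1 of P is <-2, 2>.
Doing the same for each uj gives P = [[-2, 0], [2, 1]].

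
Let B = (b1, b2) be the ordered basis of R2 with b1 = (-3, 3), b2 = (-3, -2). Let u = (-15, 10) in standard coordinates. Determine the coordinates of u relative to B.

We seek scalars with c_1 b1 + c_2 b2 = u; equivalently solve M c = u where the columns of M are b1, b2.
System: -3c_1 - 3c_2 = -15, 3c_1 - 2c_2 = 10; solving gives c_1 = 4, c_2 = 1.
Check: 4b1 + b2 = (-15, 10).

(4, 1)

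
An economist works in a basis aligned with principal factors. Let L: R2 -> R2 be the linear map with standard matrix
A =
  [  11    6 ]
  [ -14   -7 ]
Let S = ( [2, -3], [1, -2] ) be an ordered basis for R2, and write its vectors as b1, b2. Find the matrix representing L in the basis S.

[[1, -2], [2, 3]]

Let P have columns b1, b2. Then [L]_S = P^(-1) A P.
Here det P = -1, so P^(-1) is integer; computing A P first and then P^(-1)(A P) gives [[1, -2], [2, 3]].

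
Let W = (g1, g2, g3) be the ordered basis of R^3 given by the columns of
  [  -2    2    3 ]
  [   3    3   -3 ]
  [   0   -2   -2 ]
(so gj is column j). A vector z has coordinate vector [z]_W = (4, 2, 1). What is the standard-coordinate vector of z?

z = M [z]_W, where M has columns g1, ..., g3.
Carrying out the matrix-vector product, z = (-1, 15, -6).

(-1, 15, -6)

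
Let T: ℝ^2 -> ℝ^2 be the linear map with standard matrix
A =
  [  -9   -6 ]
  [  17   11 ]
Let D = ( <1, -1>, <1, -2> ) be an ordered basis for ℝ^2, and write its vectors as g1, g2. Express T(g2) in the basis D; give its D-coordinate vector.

Column 2 of [T]_D is the D-coordinate vector of T(g2).
In standard coordinates T(g2) = A g2 = <3, -5>.
Converting to D: <3, -5> = g1 + 2g2, so the coordinate vector is <1, 2>.

<1, 2>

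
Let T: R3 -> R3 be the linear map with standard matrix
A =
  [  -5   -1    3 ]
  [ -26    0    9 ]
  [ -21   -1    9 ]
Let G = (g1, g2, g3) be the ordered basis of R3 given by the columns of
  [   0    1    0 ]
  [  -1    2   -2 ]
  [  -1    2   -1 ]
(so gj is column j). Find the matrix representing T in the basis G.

[[3, 0, 3], [-2, -1, -1], [1, 3, 2]]

Let P have columns g1, ..., g3. Then [T]_G = P^(-1) A P.
Here det P = 1, so P^(-1) is integer; computing A P first and then P^(-1)(A P) gives [[3, 0, 3], [-2, -1, -1], [1, 3, 2]].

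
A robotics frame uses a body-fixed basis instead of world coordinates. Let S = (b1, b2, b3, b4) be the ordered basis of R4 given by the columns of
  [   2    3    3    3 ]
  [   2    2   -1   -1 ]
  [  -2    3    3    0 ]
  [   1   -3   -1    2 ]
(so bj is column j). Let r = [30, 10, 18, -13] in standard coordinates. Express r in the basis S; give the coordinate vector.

[3, 4, 4, 0]

[r]_S is the unique c with M c = r, where M has columns b1, ..., b4.
Solving this 4x4 system gives c = (3, 4, 4, 0).
Check: 3b1 + 4b2 + 4b3 + 0·b4 = [30, 10, 18, -13].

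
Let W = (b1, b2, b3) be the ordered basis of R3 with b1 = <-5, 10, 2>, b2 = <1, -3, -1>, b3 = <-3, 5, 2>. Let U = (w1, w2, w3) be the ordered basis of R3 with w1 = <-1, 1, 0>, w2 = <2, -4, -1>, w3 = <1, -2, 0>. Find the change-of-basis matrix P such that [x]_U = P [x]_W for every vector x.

[[0, 1, 1], [-2, 1, -2], [-1, 0, 2]]

Let M have columns bj and N have columns wj. Then for every x, N [x]_U = x = M [x]_W, so P = N^(-1) M.
Since det N = 1, N^(-1) has integer entries; multiplying gives P = [[0, 1, 1], [-2, 1, -2], [-1, 0, 2]].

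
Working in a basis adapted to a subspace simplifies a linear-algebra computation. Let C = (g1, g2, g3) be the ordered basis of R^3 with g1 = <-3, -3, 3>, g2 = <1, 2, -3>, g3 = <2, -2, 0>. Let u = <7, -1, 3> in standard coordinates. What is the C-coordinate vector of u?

Write u = c_1 g1 + ... + c_3 g3 and solve for the c_i.
Row-reducing the augmented matrix [M | u] gives c = (-3, -4, 1).
Check: -3g1 - 4g2 + g3 = <7, -1, 3>.

<-3, -4, 1>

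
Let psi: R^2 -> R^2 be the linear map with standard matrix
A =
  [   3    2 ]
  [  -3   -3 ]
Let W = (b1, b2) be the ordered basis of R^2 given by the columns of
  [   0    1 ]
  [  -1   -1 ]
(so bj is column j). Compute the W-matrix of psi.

The j-th column of [psi]_W is [psi(bj)]_W.
psi(b1) = A b1 = <-2, 3> = -b1 - 2b2, so column 1 is <-1, -2>.
Repeating for b2 and assembling the columns gives [[-1, -1], [-2, 1]].

[[-1, -1], [-2, 1]]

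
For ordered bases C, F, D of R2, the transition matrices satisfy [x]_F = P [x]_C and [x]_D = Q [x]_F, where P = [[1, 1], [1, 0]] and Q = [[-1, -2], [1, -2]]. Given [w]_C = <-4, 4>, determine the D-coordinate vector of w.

First [w]_F = P [w]_C = <0, -4>.
Then [w]_D = Q [w]_F = <8, 8>.

<8, 8>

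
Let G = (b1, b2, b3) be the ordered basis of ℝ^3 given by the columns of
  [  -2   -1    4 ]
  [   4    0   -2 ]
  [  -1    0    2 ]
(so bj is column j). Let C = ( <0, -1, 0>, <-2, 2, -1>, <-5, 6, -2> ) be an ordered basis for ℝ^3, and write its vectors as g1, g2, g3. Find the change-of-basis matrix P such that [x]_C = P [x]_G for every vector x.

[[-2, 2, -2], [1, -2, -2], [0, 1, 0]]

Column j of P is [bj]_C, since P maps G-coordinates to C-coordinates.
Expressing b1 in C: b1 = -2g1 + g2 + 0·g3, so column 1 of P is <-2, 1, 0>.
Doing the same for each bj gives P = [[-2, 2, -2], [1, -2, -2], [0, 1, 0]].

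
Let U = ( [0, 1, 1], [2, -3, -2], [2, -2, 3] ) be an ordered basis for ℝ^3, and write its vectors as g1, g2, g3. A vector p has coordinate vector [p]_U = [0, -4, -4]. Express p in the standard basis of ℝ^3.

The coordinates say p = 0·g1 - 4g2 - 4g3; adding the scaled basis vectors gives [-16, 20, -4].

[-16, 20, -4]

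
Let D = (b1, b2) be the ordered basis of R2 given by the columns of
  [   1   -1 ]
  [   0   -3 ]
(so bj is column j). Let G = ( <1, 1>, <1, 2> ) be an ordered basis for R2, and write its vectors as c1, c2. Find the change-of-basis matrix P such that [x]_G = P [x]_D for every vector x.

[[2, 1], [-1, -2]]

Column j of P is [bj]_G, since P maps D-coordinates to G-coordinates.
Expressing b1 in G: b1 = 2c1 - c2, so column 1 of P is <2, -1>.
Doing the same for each bj gives P = [[2, 1], [-1, -2]].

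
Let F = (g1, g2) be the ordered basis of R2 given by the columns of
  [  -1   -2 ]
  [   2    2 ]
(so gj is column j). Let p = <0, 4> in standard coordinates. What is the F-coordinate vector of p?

Write p = c_1 g1 + c_2 g2 and solve for the c_i.
System: -c_1 - 2c_2 = 0, 2c_1 + 2c_2 = 4; solving gives c_1 = 4, c_2 = -2.
Check: 4g1 - 2g2 = <0, 4>.

<4, -2>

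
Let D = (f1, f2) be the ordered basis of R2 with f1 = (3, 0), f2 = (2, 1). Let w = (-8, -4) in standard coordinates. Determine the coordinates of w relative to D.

Write w = c_1 f1 + c_2 f2 and solve for the c_i.
System: 3c_1 + 2c_2 = -8, 0c_1 + c_2 = -4; solving gives c_1 = 0, c_2 = -4.
Check: 0·f1 - 4f2 = (-8, -4).

(0, -4)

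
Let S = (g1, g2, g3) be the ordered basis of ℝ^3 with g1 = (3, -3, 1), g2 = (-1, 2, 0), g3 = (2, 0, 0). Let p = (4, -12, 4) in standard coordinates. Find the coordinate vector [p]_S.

(4, 0, -4)

Write p = c_1 g1 + ... + c_3 g3 and solve for the c_i.
Gaussian elimination on [M | p] yields c = (4, 0, -4).
Check: 4g1 + 0·g2 - 4g3 = (4, -12, 4).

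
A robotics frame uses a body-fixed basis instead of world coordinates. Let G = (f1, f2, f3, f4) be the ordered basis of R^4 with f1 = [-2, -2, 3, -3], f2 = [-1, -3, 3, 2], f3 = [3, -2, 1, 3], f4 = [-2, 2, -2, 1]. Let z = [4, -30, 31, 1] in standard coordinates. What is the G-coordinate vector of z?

[3, 4, 2, -4]

We seek scalars with c_1 f1 + ... + c_4 f4 = z; equivalently solve M c = z where the columns of M are f1, ..., f4.
Row-reducing the augmented matrix [M | z] gives c = (3, 4, 2, -4).
Check: 3f1 + 4f2 + 2f3 - 4f4 = [4, -30, 31, 1].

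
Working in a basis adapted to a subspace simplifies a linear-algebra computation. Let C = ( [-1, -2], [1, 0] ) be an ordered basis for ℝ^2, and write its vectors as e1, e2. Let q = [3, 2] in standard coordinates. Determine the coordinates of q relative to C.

[-1, 2]

Write q = c_1 e1 + c_2 e2 and solve for the c_i.
System: -c_1 + c_2 = 3, -2c_1 + 0c_2 = 2; solving gives c_1 = -1, c_2 = 2.
Check: -e1 + 2e2 = [3, 2].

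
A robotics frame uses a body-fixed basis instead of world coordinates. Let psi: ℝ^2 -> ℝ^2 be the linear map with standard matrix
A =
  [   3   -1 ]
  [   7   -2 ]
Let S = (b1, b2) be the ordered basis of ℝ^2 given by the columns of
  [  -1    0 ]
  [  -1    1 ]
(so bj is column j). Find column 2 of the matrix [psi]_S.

Compute psi(b2) = A b2 = (-1, -2) in standard coordinates.
Then write this in S-coordinates: solve for y in y_1 b1 + y_2 b2 = (-1, -2).
This gives y = (1, -1), which is column 2 of [psi]_S.

(1, -1)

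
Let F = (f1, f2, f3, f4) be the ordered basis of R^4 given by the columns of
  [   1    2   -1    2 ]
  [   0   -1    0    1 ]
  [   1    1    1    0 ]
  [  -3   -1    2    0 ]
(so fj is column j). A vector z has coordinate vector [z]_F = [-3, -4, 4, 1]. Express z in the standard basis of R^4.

z = M [z]_F, where M has columns f1, ..., f4.
Carrying out the matrix-vector product, z = [-13, 5, -3, 21].

[-13, 5, -3, 21]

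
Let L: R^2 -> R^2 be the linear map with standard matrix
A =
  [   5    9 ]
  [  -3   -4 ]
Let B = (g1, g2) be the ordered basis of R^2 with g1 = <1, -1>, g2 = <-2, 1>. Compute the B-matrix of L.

[[2, -3], [3, -1]]

Let P have columns g1, g2. Then [L]_B = P^(-1) A P.
Here det P = -1, so P^(-1) is integer; computing A P first and then P^(-1)(A P) gives [[2, -3], [3, -1]].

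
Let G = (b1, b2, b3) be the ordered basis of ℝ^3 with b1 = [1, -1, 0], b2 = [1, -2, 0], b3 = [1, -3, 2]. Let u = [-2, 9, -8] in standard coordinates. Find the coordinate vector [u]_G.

[u]_G is the unique c with M c = u, where M has columns b1, ..., b3.
Row-reducing the augmented matrix [M | u] gives c = (1, 1, -4).
Check: b1 + b2 - 4b3 = [-2, 9, -8].

[1, 1, -4]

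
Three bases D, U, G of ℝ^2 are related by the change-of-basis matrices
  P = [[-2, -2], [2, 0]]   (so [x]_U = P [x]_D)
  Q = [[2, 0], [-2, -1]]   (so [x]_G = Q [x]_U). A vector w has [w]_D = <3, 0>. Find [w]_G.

<-12, 6>

Composing the changes, [w]_G = Q P [w]_D.
Q P = [[-4, -4], [2, 4]]; applying this to <3, 0> gives <-12, 6>.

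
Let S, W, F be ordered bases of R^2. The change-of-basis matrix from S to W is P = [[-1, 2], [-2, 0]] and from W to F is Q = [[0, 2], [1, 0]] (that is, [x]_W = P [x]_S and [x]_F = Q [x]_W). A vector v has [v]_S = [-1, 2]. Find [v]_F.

Composing the changes, [v]_F = Q P [v]_S.
Q P = [[-4, 0], [-1, 2]]; applying this to [-1, 2] gives [4, 5].

[4, 5]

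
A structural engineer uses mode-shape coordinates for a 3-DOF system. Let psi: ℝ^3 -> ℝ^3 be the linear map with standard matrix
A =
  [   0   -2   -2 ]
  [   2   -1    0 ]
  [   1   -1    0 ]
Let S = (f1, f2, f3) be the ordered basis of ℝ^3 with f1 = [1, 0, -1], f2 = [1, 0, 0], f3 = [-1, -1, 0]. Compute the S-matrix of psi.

The j-th column of [psi]_S is [psi(fj)]_S.
psi(f1) = A f1 = [2, 2, 1] = -f1 + f2 - 2f3, so column 1 is [-1, 1, -2].
Repeating for f2, f3 and assembling the columns gives [[-1, -1, 0], [1, -1, 3], [-2, -2, 1]].

[[-1, -1, 0], [1, -1, 3], [-2, -2, 1]]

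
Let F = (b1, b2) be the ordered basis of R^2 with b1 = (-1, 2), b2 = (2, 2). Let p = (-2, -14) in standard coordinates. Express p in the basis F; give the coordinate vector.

Write p = c_1 b1 + c_2 b2 and solve for the c_i.
System: -c_1 + 2c_2 = -2, 2c_1 + 2c_2 = -14; solving gives c_1 = -4, c_2 = -3.
Check: -4b1 - 3b2 = (-2, -14).

(-4, -3)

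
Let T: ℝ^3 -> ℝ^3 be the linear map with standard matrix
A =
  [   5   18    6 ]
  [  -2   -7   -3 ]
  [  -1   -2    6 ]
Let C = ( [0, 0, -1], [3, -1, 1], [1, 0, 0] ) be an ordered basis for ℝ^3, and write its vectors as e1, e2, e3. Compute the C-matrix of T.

Let P have columns e1, ..., e3. Then [T]_C = P^(-1) A P.
Here det P = -1, so P^(-1) is integer; computing A P first and then P^(-1)(A P) gives [[3, -3, 3], [-3, 2, 2], [3, -3, -1]].

[[3, -3, 3], [-3, 2, 2], [3, -3, -1]]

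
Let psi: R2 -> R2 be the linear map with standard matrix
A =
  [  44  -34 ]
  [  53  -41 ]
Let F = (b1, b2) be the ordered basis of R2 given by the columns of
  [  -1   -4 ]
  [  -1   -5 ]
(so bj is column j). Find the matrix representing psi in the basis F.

[[2, 2], [2, 1]]

The j-th column of [psi]_F is [psi(bj)]_F.
psi(b1) = A b1 = (-10, -12) = 2b1 + 2b2, so column 1 is (2, 2).
Repeating for b2 and assembling the columns gives [[2, 2], [2, 1]].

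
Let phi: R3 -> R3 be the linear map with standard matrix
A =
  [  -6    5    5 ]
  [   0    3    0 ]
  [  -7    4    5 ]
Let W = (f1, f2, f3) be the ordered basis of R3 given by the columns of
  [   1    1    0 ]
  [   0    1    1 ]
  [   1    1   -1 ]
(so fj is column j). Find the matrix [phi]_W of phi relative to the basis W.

[[0, 3, -2], [-1, 1, 2], [1, 2, 1]]

The j-th column of [phi]_W is [phi(fj)]_W.
phi(f1) = A f1 = [-1, 0, -2] = 0·f1 - f2 + f3, so column 1 is [0, -1, 1].
Repeating for f2, f3 and assembling the columns gives [[0, 3, -2], [-1, 1, 2], [1, 2, 1]].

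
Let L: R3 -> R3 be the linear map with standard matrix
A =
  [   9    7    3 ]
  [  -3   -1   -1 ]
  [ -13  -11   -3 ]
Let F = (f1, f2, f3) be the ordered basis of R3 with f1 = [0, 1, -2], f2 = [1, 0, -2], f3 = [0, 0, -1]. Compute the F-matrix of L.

[[1, -1, 1], [1, 3, -3], [1, 3, 1]]

Let P have columns f1, ..., f3. Then [L]_F = P^(-1) A P.
Here det P = 1, so P^(-1) is integer; computing A P first and then P^(-1)(A P) gives [[1, -1, 1], [1, 3, -3], [1, 3, 1]].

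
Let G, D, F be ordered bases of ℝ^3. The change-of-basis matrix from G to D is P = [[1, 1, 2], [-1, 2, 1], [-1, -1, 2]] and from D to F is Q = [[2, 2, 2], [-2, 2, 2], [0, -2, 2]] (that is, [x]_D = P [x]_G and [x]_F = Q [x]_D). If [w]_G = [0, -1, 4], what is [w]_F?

[36, 8, 14]

Apply P to get D-coordinates [7, 2, 9], then Q to get F-coordinates.
The result is [w]_F = [36, 8, 14].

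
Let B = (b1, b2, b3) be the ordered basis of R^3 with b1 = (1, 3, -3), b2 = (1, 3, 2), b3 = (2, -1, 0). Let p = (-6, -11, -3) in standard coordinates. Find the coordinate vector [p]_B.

(-1, -3, -1)

[p]_B is the unique c with M c = p, where M has columns b1, ..., b3.
Gaussian elimination on [M | p] yields c = (-1, -3, -1).
Check: -b1 - 3b2 - b3 = (-6, -11, -3).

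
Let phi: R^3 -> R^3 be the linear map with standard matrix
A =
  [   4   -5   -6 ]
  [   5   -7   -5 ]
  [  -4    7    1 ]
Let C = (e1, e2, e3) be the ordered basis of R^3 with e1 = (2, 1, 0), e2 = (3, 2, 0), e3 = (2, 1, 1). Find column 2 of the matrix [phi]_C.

(-1, 0, 2)

Column 2 of [phi]_C is the C-coordinate vector of phi(e2).
In standard coordinates phi(e2) = A e2 = (2, 1, 2).
Converting to C: (2, 1, 2) = -e1 + 0·e2 + 2e3, so the coordinate vector is (-1, 0, 2).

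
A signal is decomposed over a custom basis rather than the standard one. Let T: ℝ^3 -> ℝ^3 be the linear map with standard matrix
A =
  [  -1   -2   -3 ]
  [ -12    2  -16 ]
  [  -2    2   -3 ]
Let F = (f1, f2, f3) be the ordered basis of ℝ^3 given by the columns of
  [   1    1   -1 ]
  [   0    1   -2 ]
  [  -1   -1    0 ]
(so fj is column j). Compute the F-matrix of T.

The j-th column of [T]_F is [T(fj)]_F.
T(f1) = A f1 = <2, 4, 1> = f1 - 2f2 - 3f3, so column 1 is <1, -2, -3>.
Repeating for f2, f3 and assembling the columns gives [[1, -3, 0], [-2, 0, 2], [-3, -3, -3]].

[[1, -3, 0], [-2, 0, 2], [-3, -3, -3]]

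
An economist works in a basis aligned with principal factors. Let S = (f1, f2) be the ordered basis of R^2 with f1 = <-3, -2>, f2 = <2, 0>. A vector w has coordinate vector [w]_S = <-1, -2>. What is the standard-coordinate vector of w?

By definition w = -f1 - 2f2.
Summing componentwise gives <-1, 2>.

<-1, 2>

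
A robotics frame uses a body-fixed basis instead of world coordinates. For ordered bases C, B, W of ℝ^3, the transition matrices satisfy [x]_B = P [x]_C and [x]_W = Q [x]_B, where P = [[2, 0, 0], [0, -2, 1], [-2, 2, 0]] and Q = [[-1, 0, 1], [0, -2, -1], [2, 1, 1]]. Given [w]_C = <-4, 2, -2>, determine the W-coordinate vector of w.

Composing the changes, [w]_W = Q P [w]_C.
Q P = [[-4, 2, 0], [2, 2, -2], [2, 0, 1]]; applying this to <-4, 2, -2> gives <20, 0, -10>.

<20, 0, -10>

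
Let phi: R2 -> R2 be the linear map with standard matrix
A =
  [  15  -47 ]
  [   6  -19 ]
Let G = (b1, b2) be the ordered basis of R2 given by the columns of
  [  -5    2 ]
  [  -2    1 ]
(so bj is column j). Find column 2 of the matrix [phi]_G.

Compute phi(b2) = A b2 = <-17, -7> in standard coordinates.
Then write this in G-coordinates: solve for y in y_1 b1 + y_2 b2 = <-17, -7>.
This gives y = <3, -1>, which is column 2 of [phi]_G.

<3, -1>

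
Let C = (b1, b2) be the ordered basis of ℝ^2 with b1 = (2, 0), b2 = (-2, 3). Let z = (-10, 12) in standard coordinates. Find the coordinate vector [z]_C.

Write z = c_1 b1 + c_2 b2 and solve for the c_i.
System: 2c_1 - 2c_2 = -10, 0c_1 + 3c_2 = 12; solving gives c_1 = -1, c_2 = 4.
Check: -b1 + 4b2 = (-10, 12).

(-1, 4)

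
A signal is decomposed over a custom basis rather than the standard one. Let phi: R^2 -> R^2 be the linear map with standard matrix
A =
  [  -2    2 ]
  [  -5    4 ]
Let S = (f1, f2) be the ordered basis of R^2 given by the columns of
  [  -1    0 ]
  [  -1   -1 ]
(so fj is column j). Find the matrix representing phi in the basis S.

[[0, 2], [-1, 2]]

With P the matrix whose columns are f1, f2, [phi]_S = P^(-1) A P.
Column by column: phi(f1) = A f1 = (0, 1); its S-coordinates (0, -1) give column 1.
Continuing for each basis vector yields [phi]_S = [[0, 2], [-1, 2]].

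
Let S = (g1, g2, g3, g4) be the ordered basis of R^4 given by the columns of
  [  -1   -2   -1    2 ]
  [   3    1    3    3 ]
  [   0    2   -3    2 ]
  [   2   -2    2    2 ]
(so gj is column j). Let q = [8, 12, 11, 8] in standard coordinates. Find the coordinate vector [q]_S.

[1, 0, -1, 4]

We seek scalars with c_1 g1 + ... + c_4 g4 = q; equivalently solve M c = q where the columns of M are g1, ..., g4.
Solving this 4x4 system gives c = (1, 0, -1, 4).
Check: g1 + 0·g2 - g3 + 4g4 = [8, 12, 11, 8].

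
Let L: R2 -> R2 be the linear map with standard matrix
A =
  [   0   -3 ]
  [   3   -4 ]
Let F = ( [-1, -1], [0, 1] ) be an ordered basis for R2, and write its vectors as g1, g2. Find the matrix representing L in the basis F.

Let P have columns g1, g2. Then [L]_F = P^(-1) A P.
Here det P = -1, so P^(-1) is integer; computing A P first and then P^(-1)(A P) gives [[-3, 3], [-2, -1]].

[[-3, 3], [-2, -1]]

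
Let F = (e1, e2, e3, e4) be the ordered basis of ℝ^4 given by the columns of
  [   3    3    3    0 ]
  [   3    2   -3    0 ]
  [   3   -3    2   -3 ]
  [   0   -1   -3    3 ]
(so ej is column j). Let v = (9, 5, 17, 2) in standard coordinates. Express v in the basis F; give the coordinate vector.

(4, -2, 1, 1)

We seek scalars with c_1 e1 + ... + c_4 e4 = v; equivalently solve M c = v where the columns of M are e1, ..., e4.
Gaussian elimination on [M | v] yields c = (4, -2, 1, 1).
Check: 4e1 - 2e2 + e3 + e4 = (9, 5, 17, 2).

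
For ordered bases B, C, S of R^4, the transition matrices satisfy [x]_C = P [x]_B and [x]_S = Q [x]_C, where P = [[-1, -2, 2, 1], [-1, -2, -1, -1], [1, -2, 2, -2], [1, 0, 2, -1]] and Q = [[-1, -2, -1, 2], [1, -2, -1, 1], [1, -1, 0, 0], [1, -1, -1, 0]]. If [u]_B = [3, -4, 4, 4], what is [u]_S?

[-8, 19, 20, 9]

Apply P to get C-coordinates [17, -3, 11, 7], then Q to get S-coordinates.
The result is [u]_S = [-8, 19, 20, 9].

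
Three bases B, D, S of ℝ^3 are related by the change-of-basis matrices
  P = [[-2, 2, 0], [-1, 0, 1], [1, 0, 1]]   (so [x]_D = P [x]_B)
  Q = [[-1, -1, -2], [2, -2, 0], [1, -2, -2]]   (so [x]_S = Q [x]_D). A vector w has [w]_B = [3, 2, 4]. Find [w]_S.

[-13, -6, -18]

Composing the changes, [w]_S = Q P [w]_B.
Q P = [[1, -2, -3], [-2, 4, -2], [-2, 2, -4]]; applying this to [3, 2, 4] gives [-13, -6, -18].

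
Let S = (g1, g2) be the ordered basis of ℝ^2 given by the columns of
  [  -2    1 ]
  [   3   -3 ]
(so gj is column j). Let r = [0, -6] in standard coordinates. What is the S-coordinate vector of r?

[2, 4]

We seek scalars with c_1 g1 + c_2 g2 = r; equivalently solve M c = r where the columns of M are g1, g2.
System: -2c_1 + c_2 = 0, 3c_1 - 3c_2 = -6; solving gives c_1 = 2, c_2 = 4.
Check: 2g1 + 4g2 = [0, -6].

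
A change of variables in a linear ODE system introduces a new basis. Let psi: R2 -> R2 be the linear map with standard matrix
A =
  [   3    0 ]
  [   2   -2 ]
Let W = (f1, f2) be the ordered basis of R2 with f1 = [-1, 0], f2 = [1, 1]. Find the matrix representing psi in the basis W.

[[1, -3], [-2, 0]]

With P the matrix whose columns are f1, f2, [psi]_W = P^(-1) A P.
Column by column: psi(f1) = A f1 = [-3, -2]; its W-coordinates [1, -2] give column 1.
Continuing for each basis vector yields [psi]_W = [[1, -3], [-2, 0]].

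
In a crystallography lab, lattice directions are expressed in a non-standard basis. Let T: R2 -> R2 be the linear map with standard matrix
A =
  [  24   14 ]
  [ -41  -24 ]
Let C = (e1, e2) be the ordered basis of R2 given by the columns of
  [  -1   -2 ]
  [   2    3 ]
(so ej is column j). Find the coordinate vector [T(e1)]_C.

Compute T(e1) = A e1 = <4, -7> in standard coordinates.
Then write this in C-coordinates: solve for y in y_1 e1 + y_2 e2 = <4, -7>.
This gives y = <-2, -1>, which is column 1 of [T]_C.

<-2, -1>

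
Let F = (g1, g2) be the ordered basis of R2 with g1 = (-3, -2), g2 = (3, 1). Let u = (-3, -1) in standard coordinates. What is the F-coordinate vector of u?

(0, -1)

We seek scalars with c_1 g1 + c_2 g2 = u; equivalently solve M c = u where the columns of M are g1, g2.
System: -3c_1 + 3c_2 = -3, -2c_1 + c_2 = -1; solving gives c_1 = 0, c_2 = -1.
Check: 0·g1 - g2 = (-3, -1).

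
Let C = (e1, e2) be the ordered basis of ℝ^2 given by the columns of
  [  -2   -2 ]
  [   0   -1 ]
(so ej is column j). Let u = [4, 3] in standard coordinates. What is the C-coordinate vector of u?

Write u = c_1 e1 + c_2 e2 and solve for the c_i.
System: -2c_1 - 2c_2 = 4, 0c_1 - c_2 = 3; solving gives c_1 = 1, c_2 = -3.
Check: e1 - 3e2 = [4, 3].

[1, -3]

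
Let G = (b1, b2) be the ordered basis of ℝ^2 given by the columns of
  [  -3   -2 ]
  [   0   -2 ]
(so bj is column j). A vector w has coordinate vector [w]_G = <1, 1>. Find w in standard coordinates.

The coordinates say w = b1 + b2; adding the scaled basis vectors gives <-5, -2>.

<-5, -2>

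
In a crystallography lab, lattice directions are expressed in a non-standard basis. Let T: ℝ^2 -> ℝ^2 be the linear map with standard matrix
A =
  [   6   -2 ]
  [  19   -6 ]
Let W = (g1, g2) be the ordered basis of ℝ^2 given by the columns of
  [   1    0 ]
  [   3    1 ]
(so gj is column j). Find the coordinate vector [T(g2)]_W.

Compute T(g2) = A g2 = <-2, -6> in standard coordinates.
Then write this in W-coordinates: solve for y in y_1 g1 + y_2 g2 = <-2, -6>.
This gives y = <-2, 0>, which is column 2 of [T]_W.

<-2, 0>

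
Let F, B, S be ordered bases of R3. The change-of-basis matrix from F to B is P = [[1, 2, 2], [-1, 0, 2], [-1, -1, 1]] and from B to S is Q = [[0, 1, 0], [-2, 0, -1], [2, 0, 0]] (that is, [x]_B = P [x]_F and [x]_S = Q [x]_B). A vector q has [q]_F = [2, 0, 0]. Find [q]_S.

First [q]_B = P [q]_F = [2, -2, -2].
Then [q]_S = Q [q]_B = [-2, -2, 4].

[-2, -2, 4]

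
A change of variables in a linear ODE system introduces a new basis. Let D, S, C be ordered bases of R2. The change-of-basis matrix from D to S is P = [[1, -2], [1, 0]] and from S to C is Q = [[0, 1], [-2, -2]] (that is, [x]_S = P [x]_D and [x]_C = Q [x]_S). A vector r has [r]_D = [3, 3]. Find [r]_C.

First [r]_S = P [r]_D = [-3, 3].
Then [r]_C = Q [r]_S = [3, 0].

[3, 0]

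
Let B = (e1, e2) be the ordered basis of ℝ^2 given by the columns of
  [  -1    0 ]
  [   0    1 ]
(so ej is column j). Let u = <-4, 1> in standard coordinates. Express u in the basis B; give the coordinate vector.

<4, 1>

[u]_B is the unique c with M c = u, where M has columns e1, e2.
System: -c_1 + 0c_2 = -4, 0c_1 + c_2 = 1; solving gives c_1 = 4, c_2 = 1.
Check: 4e1 + e2 = <-4, 1>.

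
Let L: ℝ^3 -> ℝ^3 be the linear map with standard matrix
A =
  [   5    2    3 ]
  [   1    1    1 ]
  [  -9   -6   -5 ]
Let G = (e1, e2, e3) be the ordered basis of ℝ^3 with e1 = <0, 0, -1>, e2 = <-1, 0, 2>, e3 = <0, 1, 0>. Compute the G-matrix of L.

[[1, -1, 2], [3, -1, -2], [-1, 1, 1]]

Let P have columns e1, ..., e3. Then [L]_G = P^(-1) A P.
Here det P = 1, so P^(-1) is integer; computing A P first and then P^(-1)(A P) gives [[1, -1, 2], [3, -1, -2], [-1, 1, 1]].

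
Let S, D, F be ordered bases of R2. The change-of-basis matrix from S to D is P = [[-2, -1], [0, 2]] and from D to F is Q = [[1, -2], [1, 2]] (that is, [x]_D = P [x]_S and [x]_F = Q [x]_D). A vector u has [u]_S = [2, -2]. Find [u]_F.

Apply P to get D-coordinates [-2, -4], then Q to get F-coordinates.
The result is [u]_F = [6, -10].

[6, -10]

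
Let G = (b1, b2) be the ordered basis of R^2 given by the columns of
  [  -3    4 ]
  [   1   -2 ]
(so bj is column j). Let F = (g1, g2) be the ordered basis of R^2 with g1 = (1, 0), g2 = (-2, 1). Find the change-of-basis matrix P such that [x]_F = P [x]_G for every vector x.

[[-1, 0], [1, -2]]

Take x = bj: its G-coordinates are the j-th standard unit vector, so P e_j — column j of P — equals [bj]_F.
b1 = -g1 + g2, giving column 1 = (-1, 1); repeating for each j gives P = [[-1, 0], [1, -2]].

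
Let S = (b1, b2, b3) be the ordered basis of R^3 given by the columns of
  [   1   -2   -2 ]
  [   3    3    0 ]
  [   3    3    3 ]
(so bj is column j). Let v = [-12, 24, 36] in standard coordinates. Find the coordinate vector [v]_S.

We seek scalars with c_1 b1 + ... + c_3 b3 = v; equivalently solve M c = v where the columns of M are b1, ..., b3.
Gaussian elimination on [M | v] yields c = (4, 4, 4).
Check: 4b1 + 4b2 + 4b3 = [-12, 24, 36].

[4, 4, 4]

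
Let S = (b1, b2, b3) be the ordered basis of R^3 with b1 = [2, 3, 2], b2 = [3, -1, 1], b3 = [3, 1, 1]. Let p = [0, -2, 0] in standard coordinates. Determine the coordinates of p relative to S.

[0, 1, -1]

[p]_S is the unique c with M c = p, where M has columns b1, ..., b3.
Row-reducing the augmented matrix [M | p] gives c = (0, 1, -1).
Check: 0·b1 + b2 - b3 = [0, -2, 0].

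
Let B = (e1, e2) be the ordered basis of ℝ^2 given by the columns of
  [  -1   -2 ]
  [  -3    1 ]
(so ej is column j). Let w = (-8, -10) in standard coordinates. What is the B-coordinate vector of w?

[w]_B is the unique c with M c = w, where M has columns e1, e2.
System: -c_1 - 2c_2 = -8, -3c_1 + c_2 = -10; solving gives c_1 = 4, c_2 = 2.
Check: 4e1 + 2e2 = (-8, -10).

(4, 2)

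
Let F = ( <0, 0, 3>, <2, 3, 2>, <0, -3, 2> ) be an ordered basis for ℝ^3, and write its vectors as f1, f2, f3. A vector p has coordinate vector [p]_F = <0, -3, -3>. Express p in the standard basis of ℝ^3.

<-6, 0, -12>

p = M [p]_F, where M has columns f1, ..., f3.
Carrying out the matrix-vector product, p = <-6, 0, -12>.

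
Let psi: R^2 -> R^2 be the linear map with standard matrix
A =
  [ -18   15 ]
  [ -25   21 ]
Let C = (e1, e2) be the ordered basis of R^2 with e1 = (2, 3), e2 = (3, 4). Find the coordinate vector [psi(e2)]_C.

Column 2 of [psi]_C is the C-coordinate vector of psi(e2).
In standard coordinates psi(e2) = A e2 = (6, 9).
Converting to C: (6, 9) = 3e1 + 0·e2, so the coordinate vector is (3, 0).

(3, 0)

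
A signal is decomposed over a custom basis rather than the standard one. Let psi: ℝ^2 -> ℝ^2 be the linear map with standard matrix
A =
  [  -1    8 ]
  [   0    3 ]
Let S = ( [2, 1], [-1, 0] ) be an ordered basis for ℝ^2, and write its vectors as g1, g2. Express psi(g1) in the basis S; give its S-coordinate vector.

[3, 0]

Column 1 of [psi]_S is the S-coordinate vector of psi(g1).
In standard coordinates psi(g1) = A g1 = [6, 3].
Converting to S: [6, 3] = 3g1 + 0·g2, so the coordinate vector is [3, 0].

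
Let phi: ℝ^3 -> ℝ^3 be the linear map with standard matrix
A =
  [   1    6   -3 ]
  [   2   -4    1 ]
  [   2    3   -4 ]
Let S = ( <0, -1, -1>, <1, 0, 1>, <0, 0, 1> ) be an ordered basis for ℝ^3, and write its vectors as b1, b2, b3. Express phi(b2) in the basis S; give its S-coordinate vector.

<-3, -2, -3>

Column 2 of [phi]_S is the S-coordinate vector of phi(b2).
In standard coordinates phi(b2) = A b2 = <-2, 3, -2>.
Converting to S: <-2, 3, -2> = -3b1 - 2b2 - 3b3, so the coordinate vector is <-3, -2, -3>.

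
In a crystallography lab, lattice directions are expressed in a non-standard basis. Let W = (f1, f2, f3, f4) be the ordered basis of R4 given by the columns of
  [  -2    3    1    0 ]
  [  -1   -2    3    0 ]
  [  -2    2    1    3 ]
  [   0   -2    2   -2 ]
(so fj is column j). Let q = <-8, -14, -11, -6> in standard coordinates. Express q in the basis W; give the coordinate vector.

<2, 0, -4, -1>

Write q = c_1 f1 + ... + c_4 f4 and solve for the c_i.
Gaussian elimination on [M | q] yields c = (2, 0, -4, -1).
Check: 2f1 + 0·f2 - 4f3 - f4 = <-8, -14, -11, -6>.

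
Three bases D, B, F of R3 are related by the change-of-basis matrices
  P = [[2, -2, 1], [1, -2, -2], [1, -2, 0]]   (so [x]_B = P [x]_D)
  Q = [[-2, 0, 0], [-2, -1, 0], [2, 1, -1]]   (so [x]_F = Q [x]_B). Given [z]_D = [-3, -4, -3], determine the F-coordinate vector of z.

[2, -9, 4]

First [z]_B = P [z]_D = [-1, 11, 5].
Then [z]_F = Q [z]_B = [2, -9, 4].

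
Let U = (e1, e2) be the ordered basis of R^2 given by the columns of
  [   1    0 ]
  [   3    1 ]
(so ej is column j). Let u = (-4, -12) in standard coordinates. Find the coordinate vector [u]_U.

Write u = c_1 e1 + c_2 e2 and solve for the c_i.
System: c_1 + 0c_2 = -4, 3c_1 + c_2 = -12; solving gives c_1 = -4, c_2 = 0.
Check: -4e1 + 0·e2 = (-4, -12).

(-4, 0)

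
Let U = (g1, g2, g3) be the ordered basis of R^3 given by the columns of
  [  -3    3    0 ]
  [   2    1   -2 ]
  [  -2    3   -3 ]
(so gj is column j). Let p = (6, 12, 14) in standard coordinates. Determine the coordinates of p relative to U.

(2, 4, -2)

We seek scalars with c_1 g1 + ... + c_3 g3 = p; equivalently solve M c = p where the columns of M are g1, ..., g3.
Row-reducing the augmented matrix [M | p] gives c = (2, 4, -2).
Check: 2g1 + 4g2 - 2g3 = (6, 12, 14).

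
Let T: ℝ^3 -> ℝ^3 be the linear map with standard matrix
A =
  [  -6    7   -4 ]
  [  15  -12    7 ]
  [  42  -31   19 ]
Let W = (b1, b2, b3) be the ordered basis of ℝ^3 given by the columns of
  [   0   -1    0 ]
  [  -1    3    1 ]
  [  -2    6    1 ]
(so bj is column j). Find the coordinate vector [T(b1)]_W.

<2, -1, 3>

Compute T(b1) = A b1 = <1, -2, -7> in standard coordinates.
Then write this in W-coordinates: solve for y in y_1 b1 + ... + y_3 b3 = <1, -2, -7>.
This gives y = <2, -1, 3>, which is column 1 of [T]_W.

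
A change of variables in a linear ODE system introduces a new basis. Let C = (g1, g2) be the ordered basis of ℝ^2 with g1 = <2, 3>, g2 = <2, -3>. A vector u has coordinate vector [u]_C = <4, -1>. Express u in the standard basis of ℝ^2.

<6, 15>

u = M [u]_C, where M has columns g1, g2.
Carrying out the matrix-vector product, u = <6, 15>.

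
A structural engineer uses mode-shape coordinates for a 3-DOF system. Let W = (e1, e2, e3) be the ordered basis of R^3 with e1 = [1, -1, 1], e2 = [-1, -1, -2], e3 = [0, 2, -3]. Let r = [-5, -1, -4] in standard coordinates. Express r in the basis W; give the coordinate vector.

We seek scalars with c_1 e1 + ... + c_3 e3 = r; equivalently solve M c = r where the columns of M are e1, ..., e3.
Solving this 3x3 system gives c = (-3, 2, -1).
Check: -3e1 + 2e2 - e3 = [-5, -1, -4].

[-3, 2, -1]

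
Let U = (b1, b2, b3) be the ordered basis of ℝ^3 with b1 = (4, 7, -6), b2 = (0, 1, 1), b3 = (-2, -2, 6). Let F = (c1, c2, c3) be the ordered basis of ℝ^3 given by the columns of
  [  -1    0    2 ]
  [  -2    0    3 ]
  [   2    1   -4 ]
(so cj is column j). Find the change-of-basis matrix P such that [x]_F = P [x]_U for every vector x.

Let M have columns bj and N have columns cj. Then for every x, N [x]_F = x = M [x]_U, so P = N^(-1) M.
Since det N = -1, N^(-1) has integer entries; multiplying gives P = [[-2, -2, -2], [2, 1, 2], [1, -1, -2]].

[[-2, -2, -2], [2, 1, 2], [1, -1, -2]]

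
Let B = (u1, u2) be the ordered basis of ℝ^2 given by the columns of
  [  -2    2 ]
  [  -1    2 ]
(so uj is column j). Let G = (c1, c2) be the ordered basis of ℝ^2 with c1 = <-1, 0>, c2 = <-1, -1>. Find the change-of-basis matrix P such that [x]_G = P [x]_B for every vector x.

[[1, 0], [1, -2]]

Take x = uj: its B-coordinates are the j-th standard unit vector, so P e_j — column j of P — equals [uj]_G.
u1 = c1 + c2, giving column 1 = <1, 1>; repeating for each j gives P = [[1, 0], [1, -2]].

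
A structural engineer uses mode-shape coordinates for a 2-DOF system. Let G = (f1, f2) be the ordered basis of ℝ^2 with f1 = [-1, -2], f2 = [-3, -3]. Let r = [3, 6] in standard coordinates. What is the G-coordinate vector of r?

[r]_G is the unique c with M c = r, where M has columns f1, f2.
System: -c_1 - 3c_2 = 3, -2c_1 - 3c_2 = 6; solving gives c_1 = -3, c_2 = 0.
Check: -3f1 + 0·f2 = [3, 6].

[-3, 0]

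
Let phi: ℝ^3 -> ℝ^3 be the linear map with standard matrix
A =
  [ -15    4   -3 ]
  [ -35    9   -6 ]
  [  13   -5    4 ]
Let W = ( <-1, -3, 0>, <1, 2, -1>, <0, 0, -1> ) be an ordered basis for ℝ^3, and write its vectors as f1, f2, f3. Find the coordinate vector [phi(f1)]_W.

<-2, 1, -3>

Column 1 of [phi]_W is the W-coordinate vector of phi(f1).
In standard coordinates phi(f1) = A f1 = <3, 8, 2>.
Converting to W: <3, 8, 2> = -2f1 + f2 - 3f3, so the coordinate vector is <-2, 1, -3>.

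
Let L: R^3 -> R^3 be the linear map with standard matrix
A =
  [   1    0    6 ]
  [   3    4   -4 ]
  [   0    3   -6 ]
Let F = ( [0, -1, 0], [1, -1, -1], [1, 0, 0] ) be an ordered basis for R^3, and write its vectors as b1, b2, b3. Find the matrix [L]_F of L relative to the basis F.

[[1, 0, -3], [3, -3, 0], [-3, -2, 1]]

Let P have columns b1, ..., b3. Then [L]_F = P^(-1) A P.
Here det P = 1, so P^(-1) is integer; computing A P first and then P^(-1)(A P) gives [[1, 0, -3], [3, -3, 0], [-3, -2, 1]].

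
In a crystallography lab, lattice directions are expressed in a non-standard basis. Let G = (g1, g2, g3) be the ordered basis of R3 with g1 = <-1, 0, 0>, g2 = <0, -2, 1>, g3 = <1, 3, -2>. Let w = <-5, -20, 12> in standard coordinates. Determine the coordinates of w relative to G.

<1, 4, -4>

[w]_G is the unique c with M c = w, where M has columns g1, ..., g3.
Gaussian elimination on [M | w] yields c = (1, 4, -4).
Check: g1 + 4g2 - 4g3 = <-5, -20, 12>.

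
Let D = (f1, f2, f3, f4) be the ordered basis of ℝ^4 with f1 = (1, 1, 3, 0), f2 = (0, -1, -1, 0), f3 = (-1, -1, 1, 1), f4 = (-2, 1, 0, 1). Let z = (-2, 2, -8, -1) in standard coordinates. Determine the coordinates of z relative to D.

(-1, 2, -3, 2)

We seek scalars with c_1 f1 + ... + c_4 f4 = z; equivalently solve M c = z where the columns of M are f1, ..., f4.
Solving this 4x4 system gives c = (-1, 2, -3, 2).
Check: -f1 + 2f2 - 3f3 + 2f4 = (-2, 2, -8, -1).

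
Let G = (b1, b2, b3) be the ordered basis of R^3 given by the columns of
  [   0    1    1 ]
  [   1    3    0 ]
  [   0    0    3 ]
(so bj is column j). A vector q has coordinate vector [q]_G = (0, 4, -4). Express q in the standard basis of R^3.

q = M [q]_G, where M has columns b1, ..., b3.
Carrying out the matrix-vector product, q = (0, 12, -12).

(0, 12, -12)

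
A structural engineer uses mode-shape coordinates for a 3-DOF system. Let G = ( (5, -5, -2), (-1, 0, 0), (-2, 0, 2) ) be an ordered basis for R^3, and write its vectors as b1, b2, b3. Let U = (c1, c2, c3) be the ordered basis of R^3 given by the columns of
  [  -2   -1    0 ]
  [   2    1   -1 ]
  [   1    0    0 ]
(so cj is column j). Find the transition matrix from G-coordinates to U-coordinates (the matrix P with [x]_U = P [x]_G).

Let M have columns bj and N have columns cj. Then for every x, N [x]_U = x = M [x]_G, so P = N^(-1) M.
Since det N = 1, N^(-1) has integer entries; multiplying gives P = [[-2, 0, 2], [-1, 1, -2], [0, 1, 2]].

[[-2, 0, 2], [-1, 1, -2], [0, 1, 2]]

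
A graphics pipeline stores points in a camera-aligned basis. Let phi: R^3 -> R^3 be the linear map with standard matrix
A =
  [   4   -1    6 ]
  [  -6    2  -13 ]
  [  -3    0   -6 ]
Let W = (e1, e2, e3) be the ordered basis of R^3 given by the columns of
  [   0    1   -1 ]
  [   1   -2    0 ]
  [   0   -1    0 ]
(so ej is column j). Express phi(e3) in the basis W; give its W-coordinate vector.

<0, -3, 1>

Compute phi(e3) = A e3 = <-4, 6, 3> in standard coordinates.
Then write this in W-coordinates: solve for y in y_1 e1 + ... + y_3 e3 = <-4, 6, 3>.
This gives y = <0, -3, 1>, which is column 3 of [phi]_W.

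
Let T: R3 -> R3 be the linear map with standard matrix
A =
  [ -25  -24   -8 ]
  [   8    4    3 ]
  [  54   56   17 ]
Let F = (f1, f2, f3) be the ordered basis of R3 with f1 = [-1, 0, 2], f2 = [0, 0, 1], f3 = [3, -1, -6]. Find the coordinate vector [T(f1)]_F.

Column 1 of [T]_F is the F-coordinate vector of T(f1).
In standard coordinates T(f1) = A f1 = [9, -2, -20].
Converting to F: [9, -2, -20] = -3f1 - 2f2 + 2f3, so the coordinate vector is [-3, -2, 2].

[-3, -2, 2]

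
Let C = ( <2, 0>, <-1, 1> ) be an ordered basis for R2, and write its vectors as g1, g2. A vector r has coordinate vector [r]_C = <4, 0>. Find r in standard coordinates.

<8, 0>

By definition r = 4g1 + 0·g2.
Summing componentwise gives <8, 0>.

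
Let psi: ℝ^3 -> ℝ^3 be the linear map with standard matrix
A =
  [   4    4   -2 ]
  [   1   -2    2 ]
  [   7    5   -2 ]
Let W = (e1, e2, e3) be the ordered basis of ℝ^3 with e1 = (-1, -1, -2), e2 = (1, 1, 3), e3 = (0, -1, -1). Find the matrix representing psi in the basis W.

The j-th column of [psi]_W is [psi(ej)]_W.
psi(e1) = A e1 = (-4, -3, -8) = 3e1 - e2 - e3, so column 1 is (3, -1, -1).
Repeating for e2, e3 and assembling the columns gives [[3, -3, 1], [-1, -1, -1], [-1, -3, -2]].

[[3, -3, 1], [-1, -1, -1], [-1, -3, -2]]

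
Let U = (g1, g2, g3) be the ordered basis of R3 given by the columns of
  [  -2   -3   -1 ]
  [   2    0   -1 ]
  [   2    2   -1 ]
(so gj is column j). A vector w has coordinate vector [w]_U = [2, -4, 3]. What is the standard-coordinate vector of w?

By definition w = 2g1 - 4g2 + 3g3.
Summing componentwise gives [5, 1, -7].

[5, 1, -7]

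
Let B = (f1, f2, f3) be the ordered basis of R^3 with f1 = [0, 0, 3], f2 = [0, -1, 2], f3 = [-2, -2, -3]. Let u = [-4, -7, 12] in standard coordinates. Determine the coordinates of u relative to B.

[4, 3, 2]

[u]_B is the unique c with M c = u, where M has columns f1, ..., f3.
Row-reducing the augmented matrix [M | u] gives c = (4, 3, 2).
Check: 4f1 + 3f2 + 2f3 = [-4, -7, 12].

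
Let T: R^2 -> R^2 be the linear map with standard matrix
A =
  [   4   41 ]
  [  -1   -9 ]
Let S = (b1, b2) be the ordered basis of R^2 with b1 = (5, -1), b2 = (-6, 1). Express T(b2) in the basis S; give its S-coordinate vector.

Compute T(b2) = A b2 = (17, -3) in standard coordinates.
Then write this in S-coordinates: solve for y in y_1 b1 + y_2 b2 = (17, -3).
This gives y = (1, -2), which is column 2 of [T]_S.

(1, -2)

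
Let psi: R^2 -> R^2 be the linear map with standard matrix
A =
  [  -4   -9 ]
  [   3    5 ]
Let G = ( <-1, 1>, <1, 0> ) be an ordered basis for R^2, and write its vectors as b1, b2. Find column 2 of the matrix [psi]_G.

<3, -1>

Compute psi(b2) = A b2 = <-4, 3> in standard coordinates.
Then write this in G-coordinates: solve for y in y_1 b1 + y_2 b2 = <-4, 3>.
This gives y = <3, -1>, which is column 2 of [psi]_G.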